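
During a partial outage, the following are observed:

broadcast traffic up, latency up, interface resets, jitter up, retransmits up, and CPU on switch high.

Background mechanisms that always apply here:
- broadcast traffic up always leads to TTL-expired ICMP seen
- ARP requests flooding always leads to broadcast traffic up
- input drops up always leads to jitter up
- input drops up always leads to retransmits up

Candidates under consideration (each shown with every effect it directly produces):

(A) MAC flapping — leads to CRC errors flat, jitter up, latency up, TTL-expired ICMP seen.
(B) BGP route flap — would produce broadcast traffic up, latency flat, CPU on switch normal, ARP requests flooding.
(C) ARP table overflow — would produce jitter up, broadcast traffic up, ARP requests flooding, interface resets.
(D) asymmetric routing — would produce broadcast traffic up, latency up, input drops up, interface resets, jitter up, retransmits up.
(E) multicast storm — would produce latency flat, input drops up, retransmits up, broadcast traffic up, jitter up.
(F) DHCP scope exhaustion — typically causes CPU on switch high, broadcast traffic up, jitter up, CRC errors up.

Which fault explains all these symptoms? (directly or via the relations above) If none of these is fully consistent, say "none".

Testing each hypothesis:
(A) MAC flapping — broadcast traffic up NO; latency up yes; interface resets NO; jitter up yes; retransmits up NO; CPU on switch high NO
(B) BGP route flap — broadcast traffic up yes; latency up NO; interface resets NO; jitter up NO; retransmits up NO; CPU on switch high NO
(C) ARP table overflow — broadcast traffic up yes; latency up NO; interface resets yes; jitter up yes; retransmits up NO; CPU on switch high NO
(D) asymmetric routing — does not account for CPU on switch high
(E) multicast storm — broadcast traffic up yes; latency up NO; interface resets NO; jitter up yes; retransmits up yes; CPU on switch high NO
(F) DHCP scope exhaustion — broadcast traffic up yes; latency up NO; interface resets NO; jitter up yes; retransmits up NO; CPU on switch high yes
Every candidate fails on at least one observation.

none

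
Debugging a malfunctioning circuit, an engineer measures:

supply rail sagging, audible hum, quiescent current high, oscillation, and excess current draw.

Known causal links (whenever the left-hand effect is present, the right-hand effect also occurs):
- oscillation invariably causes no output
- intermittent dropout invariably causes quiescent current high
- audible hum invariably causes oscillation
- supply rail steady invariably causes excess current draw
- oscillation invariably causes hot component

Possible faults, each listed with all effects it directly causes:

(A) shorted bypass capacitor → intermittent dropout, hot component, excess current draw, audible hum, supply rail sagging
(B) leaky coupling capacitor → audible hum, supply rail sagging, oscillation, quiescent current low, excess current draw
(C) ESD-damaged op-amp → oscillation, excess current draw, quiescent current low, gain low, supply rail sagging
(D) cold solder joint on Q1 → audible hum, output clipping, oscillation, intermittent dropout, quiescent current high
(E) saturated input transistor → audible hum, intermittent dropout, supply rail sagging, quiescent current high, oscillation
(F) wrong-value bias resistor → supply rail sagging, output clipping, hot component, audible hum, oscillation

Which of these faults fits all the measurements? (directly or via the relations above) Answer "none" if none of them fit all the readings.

Per-candidate check:
(A) shorted bypass capacitor — supply rail sagging match; audible hum match; quiescent current high match (by intermittent dropout → quiescent current high); oscillation match (by audible hum → oscillation); excess current draw match
(B) leaky coupling capacitor — fails on quiescent current high (predicts quiescent current low, not quiescent current high)
(C) ESD-damaged op-amp — supply rail sagging match; audible hum miss; quiescent current high miss; oscillation match; excess current draw match
(D) cold solder joint on Q1 — supply rail sagging miss; audible hum match; quiescent current high match; oscillation match; excess current draw miss
(E) saturated input transistor — supply rail sagging match; audible hum match; quiescent current high match; oscillation match; excess current draw miss
(F) wrong-value bias resistor — supply rail sagging match; audible hum match; quiescent current high miss; oscillation match; excess current draw miss
(A) alone accounts for all the evidence.

A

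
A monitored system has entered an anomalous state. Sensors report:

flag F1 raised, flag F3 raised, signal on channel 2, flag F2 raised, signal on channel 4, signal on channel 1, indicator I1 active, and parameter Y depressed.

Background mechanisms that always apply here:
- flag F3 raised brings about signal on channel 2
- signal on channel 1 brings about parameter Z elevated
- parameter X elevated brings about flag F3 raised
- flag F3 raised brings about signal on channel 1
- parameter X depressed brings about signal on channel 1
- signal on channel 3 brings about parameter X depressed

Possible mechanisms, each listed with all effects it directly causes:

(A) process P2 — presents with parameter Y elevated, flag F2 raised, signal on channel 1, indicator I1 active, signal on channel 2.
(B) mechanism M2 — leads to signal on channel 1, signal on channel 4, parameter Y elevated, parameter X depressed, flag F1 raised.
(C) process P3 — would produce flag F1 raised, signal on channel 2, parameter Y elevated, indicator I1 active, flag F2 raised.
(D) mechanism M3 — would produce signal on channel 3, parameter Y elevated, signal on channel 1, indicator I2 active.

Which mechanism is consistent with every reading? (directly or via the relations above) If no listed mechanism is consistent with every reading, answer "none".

none

Checking each candidate against the observations:
(A) process P2 — fails on flag F1 raised, flag F3 raised, signal on channel 4, parameter Y depressed (predicts parameter Y elevated, not parameter Y depressed)
(B) mechanism M2 — fails on flag F3 raised, signal on channel 2, flag F2 raised, indicator I1 active, parameter Y depressed (predicts parameter Y elevated, not parameter Y depressed)
(C) process P3 — fails on flag F3 raised, signal on channel 4, signal on channel 1, parameter Y depressed (predicts parameter Y elevated, not parameter Y depressed)
(D) mechanism M3 — flag F1 raised -; flag F3 raised -; signal on channel 2 -; flag F2 raised -; signal on channel 4 -; signal on channel 1 +; indicator I1 active -; parameter Y depressed -
Every candidate fails on at least one observation.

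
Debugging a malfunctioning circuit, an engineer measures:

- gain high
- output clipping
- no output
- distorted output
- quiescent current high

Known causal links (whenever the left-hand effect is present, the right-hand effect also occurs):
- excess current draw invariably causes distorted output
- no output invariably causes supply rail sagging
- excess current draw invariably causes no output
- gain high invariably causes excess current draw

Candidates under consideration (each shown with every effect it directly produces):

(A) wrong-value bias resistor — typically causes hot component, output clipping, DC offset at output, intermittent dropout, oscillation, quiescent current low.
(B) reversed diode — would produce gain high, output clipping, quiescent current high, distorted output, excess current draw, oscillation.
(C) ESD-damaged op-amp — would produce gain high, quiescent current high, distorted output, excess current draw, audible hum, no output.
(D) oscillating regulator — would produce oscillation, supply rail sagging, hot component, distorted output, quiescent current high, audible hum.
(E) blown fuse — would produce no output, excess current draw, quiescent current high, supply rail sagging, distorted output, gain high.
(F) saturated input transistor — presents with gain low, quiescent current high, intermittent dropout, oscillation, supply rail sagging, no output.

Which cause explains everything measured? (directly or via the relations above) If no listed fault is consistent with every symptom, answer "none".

B

Per-candidate check:
(A) wrong-value bias resistor — fails on gain high, no output, distorted output, quiescent current high (predicts quiescent current low, not quiescent current high)
(B) reversed diode — gain high +; output clipping +; no output + (by excess current draw → no output); distorted output +; quiescent current high +
(C) ESD-damaged op-amp — gain high +; output clipping -; no output +; distorted output +; quiescent current high +
(D) oscillating regulator — gain high -; output clipping -; no output -; distorted output +; quiescent current high +
(E) blown fuse — does not account for output clipping
(F) saturated input transistor — gain high -; output clipping -; no output +; distorted output -; quiescent current high +
(B) alone accounts for all the evidence.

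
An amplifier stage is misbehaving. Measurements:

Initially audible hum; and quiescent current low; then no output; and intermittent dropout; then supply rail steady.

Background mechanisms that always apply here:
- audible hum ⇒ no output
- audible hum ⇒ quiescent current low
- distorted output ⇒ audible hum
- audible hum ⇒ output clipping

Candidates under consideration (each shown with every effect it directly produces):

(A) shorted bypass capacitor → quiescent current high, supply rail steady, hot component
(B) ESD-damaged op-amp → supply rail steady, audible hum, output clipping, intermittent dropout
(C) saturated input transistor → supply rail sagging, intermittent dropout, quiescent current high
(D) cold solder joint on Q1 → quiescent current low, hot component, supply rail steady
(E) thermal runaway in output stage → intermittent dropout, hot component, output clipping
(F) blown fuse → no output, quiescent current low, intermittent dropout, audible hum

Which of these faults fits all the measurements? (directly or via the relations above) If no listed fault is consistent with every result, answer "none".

B

Testing each hypothesis:
(A) shorted bypass capacitor — fails on audible hum, quiescent current low, no output, intermittent dropout (predicts quiescent current high, not quiescent current low)
(B) ESD-damaged op-amp — audible hum ✓; quiescent current low ✓ (through audible hum → quiescent current low); no output ✓ (through audible hum → no output); intermittent dropout ✓; supply rail steady ✓
(C) saturated input transistor — fails on audible hum, quiescent current low, no output, supply rail steady (predicts quiescent current high, not quiescent current low; predicts supply rail sagging, not supply rail steady)
(D) cold solder joint on Q1 — does not account for audible hum, no output, intermittent dropout
(E) thermal runaway in output stage — does not account for audible hum, quiescent current low, no output, supply rail steady
(F) blown fuse — audible hum ✓; quiescent current low ✓; no output ✓; intermittent dropout ✓; supply rail steady ✗
Only (B) is consistent with every observation.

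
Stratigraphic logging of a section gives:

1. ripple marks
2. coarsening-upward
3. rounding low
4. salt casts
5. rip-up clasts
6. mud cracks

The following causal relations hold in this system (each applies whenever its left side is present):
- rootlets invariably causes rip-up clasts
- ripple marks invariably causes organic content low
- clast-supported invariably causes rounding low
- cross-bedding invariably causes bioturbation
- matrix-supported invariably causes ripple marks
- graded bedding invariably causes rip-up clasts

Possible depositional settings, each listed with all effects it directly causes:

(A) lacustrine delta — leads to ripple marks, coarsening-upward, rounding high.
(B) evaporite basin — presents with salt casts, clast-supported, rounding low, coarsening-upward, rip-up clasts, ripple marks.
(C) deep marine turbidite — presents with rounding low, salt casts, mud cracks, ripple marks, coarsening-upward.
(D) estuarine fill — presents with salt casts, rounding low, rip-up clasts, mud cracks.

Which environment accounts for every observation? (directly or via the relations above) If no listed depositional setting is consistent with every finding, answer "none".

none

Testing each hypothesis:
(A) lacustrine delta — ripple marks match; coarsening-upward match; rounding low miss; salt casts miss; rip-up clasts miss; mud cracks miss
(B) evaporite basin — ripple marks match; coarsening-upward match; rounding low match; salt casts match; rip-up clasts match; mud cracks miss
(C) deep marine turbidite — ripple marks match; coarsening-upward match; rounding low match; salt casts match; rip-up clasts miss; mud cracks match
(D) estuarine fill — ripple marks miss; coarsening-upward miss; rounding low match; salt casts match; rip-up clasts match; mud cracks match
No candidate is consistent with all observations.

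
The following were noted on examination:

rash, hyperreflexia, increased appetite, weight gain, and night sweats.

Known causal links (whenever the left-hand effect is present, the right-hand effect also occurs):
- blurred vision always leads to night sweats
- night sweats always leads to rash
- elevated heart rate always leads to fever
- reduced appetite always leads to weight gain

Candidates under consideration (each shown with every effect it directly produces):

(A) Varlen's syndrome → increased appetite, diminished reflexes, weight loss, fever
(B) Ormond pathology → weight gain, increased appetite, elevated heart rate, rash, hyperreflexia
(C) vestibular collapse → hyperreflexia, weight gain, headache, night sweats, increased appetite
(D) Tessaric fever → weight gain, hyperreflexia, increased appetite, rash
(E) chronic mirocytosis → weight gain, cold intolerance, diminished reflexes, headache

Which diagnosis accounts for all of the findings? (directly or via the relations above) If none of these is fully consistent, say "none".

For each candidate, compare predicted effects to what was observed:
(A) Varlen's syndrome — rash miss; hyperreflexia miss; increased appetite match; weight gain miss; night sweats miss
(B) Ormond pathology — rash match; hyperreflexia match; increased appetite match; weight gain match; night sweats miss
(C) vestibular collapse — accounts for every observation (rash through night sweats → rash)
(D) Tessaric fever — rash match; hyperreflexia match; increased appetite match; weight gain match; night sweats miss
(E) chronic mirocytosis — rash miss; hyperreflexia miss; increased appetite miss; weight gain match; night sweats miss
Only (C) is consistent with every observation.

C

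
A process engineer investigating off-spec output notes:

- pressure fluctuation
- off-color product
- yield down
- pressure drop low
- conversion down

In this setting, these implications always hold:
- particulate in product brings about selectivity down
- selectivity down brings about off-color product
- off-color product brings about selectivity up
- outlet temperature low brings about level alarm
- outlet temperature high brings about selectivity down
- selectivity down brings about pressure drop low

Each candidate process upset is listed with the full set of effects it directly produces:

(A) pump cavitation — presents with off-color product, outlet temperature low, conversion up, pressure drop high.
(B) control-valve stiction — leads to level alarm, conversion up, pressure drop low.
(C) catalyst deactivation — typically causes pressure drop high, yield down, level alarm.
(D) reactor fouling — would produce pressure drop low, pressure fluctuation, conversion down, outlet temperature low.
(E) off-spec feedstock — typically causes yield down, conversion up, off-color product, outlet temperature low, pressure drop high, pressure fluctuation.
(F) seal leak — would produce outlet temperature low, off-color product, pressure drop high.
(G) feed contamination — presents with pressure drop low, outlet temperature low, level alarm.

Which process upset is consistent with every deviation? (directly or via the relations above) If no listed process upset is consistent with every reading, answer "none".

none

Checking each candidate against the observations:
(A) pump cavitation — fails on pressure fluctuation, yield down, pressure drop low, conversion down (predicts pressure drop high, not pressure drop low; predicts conversion up, not conversion down)
(B) control-valve stiction — fails on pressure fluctuation, off-color product, yield down, conversion down (predicts conversion up, not conversion down)
(C) catalyst deactivation — pressure fluctuation NO; off-color product NO; yield down yes; pressure drop low NO; conversion down NO
(D) reactor fouling — pressure fluctuation yes; off-color product NO; yield down NO; pressure drop low yes; conversion down yes
(E) off-spec feedstock — pressure fluctuation yes; off-color product yes; yield down yes; pressure drop low NO; conversion down NO
(F) seal leak — pressure fluctuation NO; off-color product yes; yield down NO; pressure drop low NO; conversion down NO
(G) feed contamination — pressure fluctuation NO; off-color product NO; yield down NO; pressure drop low yes; conversion down NO
No candidate is consistent with all observations.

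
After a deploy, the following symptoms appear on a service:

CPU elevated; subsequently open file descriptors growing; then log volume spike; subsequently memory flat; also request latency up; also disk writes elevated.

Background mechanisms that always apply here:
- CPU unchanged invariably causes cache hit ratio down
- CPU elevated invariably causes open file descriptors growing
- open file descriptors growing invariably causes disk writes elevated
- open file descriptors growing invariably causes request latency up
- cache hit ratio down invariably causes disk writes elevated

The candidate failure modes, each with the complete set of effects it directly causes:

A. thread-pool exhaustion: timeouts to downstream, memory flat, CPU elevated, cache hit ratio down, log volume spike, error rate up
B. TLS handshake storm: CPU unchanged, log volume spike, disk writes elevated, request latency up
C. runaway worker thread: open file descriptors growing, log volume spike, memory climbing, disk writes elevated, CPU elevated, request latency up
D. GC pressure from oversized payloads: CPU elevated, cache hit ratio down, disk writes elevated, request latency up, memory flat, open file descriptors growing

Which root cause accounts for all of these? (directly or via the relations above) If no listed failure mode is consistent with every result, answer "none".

For each candidate, compare predicted effects to what was observed:
(A) thread-pool exhaustion — accounts for every observation (open file descriptors growing via CPU elevated → open file descriptors growing)
(B) TLS handshake storm — CPU elevated NO; open file descriptors growing NO; log volume spike yes; memory flat NO; request latency up yes; disk writes elevated yes
(C) runaway worker thread — fails on memory flat (predicts memory climbing, not memory flat)
(D) GC pressure from oversized payloads — CPU elevated yes; open file descriptors growing yes; log volume spike NO; memory flat yes; request latency up yes; disk writes elevated yes
(A) alone accounts for all the evidence.

A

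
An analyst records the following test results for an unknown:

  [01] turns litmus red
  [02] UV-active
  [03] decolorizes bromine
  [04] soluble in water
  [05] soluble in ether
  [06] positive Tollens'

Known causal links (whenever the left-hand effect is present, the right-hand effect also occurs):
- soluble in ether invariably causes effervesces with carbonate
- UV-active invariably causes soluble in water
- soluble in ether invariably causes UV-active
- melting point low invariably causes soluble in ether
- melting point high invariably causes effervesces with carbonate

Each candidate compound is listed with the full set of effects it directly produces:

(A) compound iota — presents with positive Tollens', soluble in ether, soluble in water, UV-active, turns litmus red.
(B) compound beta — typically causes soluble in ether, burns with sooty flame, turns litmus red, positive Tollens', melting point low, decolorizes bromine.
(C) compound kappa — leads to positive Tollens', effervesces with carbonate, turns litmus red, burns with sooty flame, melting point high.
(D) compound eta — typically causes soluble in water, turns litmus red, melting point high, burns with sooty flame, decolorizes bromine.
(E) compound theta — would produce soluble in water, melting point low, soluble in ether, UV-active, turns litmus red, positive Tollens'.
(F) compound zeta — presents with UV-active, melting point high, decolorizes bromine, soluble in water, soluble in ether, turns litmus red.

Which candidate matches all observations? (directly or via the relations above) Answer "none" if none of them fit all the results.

B

For each candidate, compare predicted effects to what was observed:
(A) compound iota — does not account for decolorizes bromine
(B) compound beta — turns litmus red ✓; UV-active ✓ (via soluble in ether → UV-active); decolorizes bromine ✓; soluble in water ✓ (via soluble in ether → UV-active → soluble in water); soluble in ether ✓; positive Tollens' ✓
(C) compound kappa — does not account for UV-active, decolorizes bromine, soluble in water, soluble in ether
(D) compound eta — does not account for UV-active, soluble in ether, positive Tollens'
(E) compound theta — turns litmus red ✓; UV-active ✓; decolorizes bromine ✗; soluble in water ✓; soluble in ether ✓; positive Tollens' ✓
(F) compound zeta — turns litmus red ✓; UV-active ✓; decolorizes bromine ✓; soluble in water ✓; soluble in ether ✓; positive Tollens' ✗
Only (B) is consistent with every observation.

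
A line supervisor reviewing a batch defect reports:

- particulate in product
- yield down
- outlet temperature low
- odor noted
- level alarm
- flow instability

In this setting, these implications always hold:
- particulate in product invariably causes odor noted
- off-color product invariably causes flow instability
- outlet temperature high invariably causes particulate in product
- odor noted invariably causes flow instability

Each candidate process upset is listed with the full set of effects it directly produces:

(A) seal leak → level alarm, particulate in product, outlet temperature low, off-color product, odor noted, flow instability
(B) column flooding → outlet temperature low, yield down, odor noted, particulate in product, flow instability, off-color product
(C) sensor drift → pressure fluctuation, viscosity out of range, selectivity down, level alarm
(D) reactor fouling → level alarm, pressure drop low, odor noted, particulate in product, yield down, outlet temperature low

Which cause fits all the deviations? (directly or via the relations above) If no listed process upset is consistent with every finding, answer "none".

D

For each candidate, compare predicted effects to what was observed:
(A) seal leak — particulate in product match; yield down miss; outlet temperature low match; odor noted match; level alarm match; flow instability match
(B) column flooding — does not account for level alarm
(C) sensor drift — particulate in product miss; yield down miss; outlet temperature low miss; odor noted miss; level alarm match; flow instability miss
(D) reactor fouling — particulate in product match; yield down match; outlet temperature low match; odor noted match; level alarm match; flow instability match (by odor noted → flow instability)
(D) alone accounts for all the evidence.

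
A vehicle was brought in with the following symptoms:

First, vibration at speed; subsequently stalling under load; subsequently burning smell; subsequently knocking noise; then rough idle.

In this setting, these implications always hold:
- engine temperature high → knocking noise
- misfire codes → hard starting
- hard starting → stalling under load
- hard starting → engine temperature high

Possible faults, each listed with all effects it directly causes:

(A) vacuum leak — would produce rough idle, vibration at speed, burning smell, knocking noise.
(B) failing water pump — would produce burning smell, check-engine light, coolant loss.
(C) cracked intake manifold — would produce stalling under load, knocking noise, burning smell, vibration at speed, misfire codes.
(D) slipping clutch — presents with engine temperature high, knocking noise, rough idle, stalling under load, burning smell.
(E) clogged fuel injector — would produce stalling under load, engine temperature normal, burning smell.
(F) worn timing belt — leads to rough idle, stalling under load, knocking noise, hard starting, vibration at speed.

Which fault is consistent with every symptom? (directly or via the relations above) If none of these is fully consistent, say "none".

Testing each hypothesis:
(A) vacuum leak — vibration at speed ✓; stalling under load ✗; burning smell ✓; knocking noise ✓; rough idle ✓
(B) failing water pump — does not account for vibration at speed, stalling under load, knocking noise, rough idle
(C) cracked intake manifold — does not account for rough idle
(D) slipping clutch — vibration at speed ✗; stalling under load ✓; burning smell ✓; knocking noise ✓; rough idle ✓
(E) clogged fuel injector — vibration at speed ✗; stalling under load ✓; burning smell ✓; knocking noise ✗; rough idle ✗
(F) worn timing belt — vibration at speed ✓; stalling under load ✓; burning smell ✗; knocking noise ✓; rough idle ✓
None of the listed candidates fits everything.

none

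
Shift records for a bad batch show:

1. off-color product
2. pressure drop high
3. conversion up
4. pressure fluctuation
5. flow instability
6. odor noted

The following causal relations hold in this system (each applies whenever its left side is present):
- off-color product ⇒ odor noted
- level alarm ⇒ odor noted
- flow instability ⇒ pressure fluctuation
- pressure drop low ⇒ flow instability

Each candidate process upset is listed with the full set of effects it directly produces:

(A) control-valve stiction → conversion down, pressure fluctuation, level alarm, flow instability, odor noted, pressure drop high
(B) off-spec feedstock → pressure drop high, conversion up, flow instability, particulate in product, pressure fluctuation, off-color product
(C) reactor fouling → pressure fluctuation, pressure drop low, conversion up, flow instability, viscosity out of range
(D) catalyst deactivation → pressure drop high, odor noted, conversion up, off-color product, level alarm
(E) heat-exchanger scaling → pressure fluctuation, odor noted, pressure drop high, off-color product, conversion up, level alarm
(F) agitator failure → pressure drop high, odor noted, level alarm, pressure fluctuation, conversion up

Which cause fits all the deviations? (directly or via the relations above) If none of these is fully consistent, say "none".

For each candidate, compare predicted effects to what was observed:
(A) control-valve stiction — fails on off-color product, conversion up (predicts conversion down, not conversion up)
(B) off-spec feedstock — off-color product yes; pressure drop high yes; conversion up yes; pressure fluctuation yes; flow instability yes; odor noted yes (through off-color product → odor noted)
(C) reactor fouling — fails on off-color product, pressure drop high, odor noted (predicts pressure drop low, not pressure drop high)
(D) catalyst deactivation — does not account for pressure fluctuation, flow instability
(E) heat-exchanger scaling — does not account for flow instability
(F) agitator failure — does not account for off-color product, flow instability
(B) alone accounts for all the evidence.

B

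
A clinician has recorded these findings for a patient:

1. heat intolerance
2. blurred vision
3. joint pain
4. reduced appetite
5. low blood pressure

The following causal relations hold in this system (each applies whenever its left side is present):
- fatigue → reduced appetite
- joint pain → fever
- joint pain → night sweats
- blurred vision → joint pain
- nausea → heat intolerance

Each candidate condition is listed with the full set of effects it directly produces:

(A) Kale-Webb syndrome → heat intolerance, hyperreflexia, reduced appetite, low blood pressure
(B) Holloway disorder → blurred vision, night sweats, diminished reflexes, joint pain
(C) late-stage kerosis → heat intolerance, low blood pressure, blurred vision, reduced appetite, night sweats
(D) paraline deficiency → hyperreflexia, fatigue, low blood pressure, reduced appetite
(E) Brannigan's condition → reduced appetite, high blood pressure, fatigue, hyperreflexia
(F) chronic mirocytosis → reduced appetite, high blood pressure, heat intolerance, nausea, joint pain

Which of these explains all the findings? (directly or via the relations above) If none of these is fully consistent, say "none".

C

Testing each hypothesis:
(A) Kale-Webb syndrome — does not account for blurred vision, joint pain
(B) Holloway disorder — heat intolerance NO; blurred vision yes; joint pain yes; reduced appetite NO; low blood pressure NO
(C) late-stage kerosis — heat intolerance yes; blurred vision yes; joint pain yes (through blurred vision → joint pain); reduced appetite yes; low blood pressure yes
(D) paraline deficiency — heat intolerance NO; blurred vision NO; joint pain NO; reduced appetite yes; low blood pressure yes
(E) Brannigan's condition — heat intolerance NO; blurred vision NO; joint pain NO; reduced appetite yes; low blood pressure NO
(F) chronic mirocytosis — fails on blurred vision, low blood pressure (predicts high blood pressure, not low blood pressure)
(C) alone accounts for all the evidence.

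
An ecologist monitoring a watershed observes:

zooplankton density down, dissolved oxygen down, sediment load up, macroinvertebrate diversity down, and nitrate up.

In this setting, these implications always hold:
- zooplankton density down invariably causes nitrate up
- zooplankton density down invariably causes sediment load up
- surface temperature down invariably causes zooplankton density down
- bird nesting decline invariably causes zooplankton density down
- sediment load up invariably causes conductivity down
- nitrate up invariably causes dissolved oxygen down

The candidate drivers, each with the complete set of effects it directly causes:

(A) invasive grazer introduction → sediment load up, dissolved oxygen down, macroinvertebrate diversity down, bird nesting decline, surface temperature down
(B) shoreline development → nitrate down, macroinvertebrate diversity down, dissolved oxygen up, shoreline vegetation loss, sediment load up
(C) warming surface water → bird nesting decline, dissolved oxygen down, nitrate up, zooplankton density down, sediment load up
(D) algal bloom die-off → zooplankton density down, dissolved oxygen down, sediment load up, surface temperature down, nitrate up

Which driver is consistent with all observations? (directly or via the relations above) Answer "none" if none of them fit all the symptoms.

A

Checking each candidate against the observations:
(A) invasive grazer introduction — accounts for every observation (zooplankton density down via surface temperature down → zooplankton density down)
(B) shoreline development — zooplankton density down ✗; dissolved oxygen down ✗; sediment load up ✓; macroinvertebrate diversity down ✓; nitrate up ✗
(C) warming surface water — does not account for macroinvertebrate diversity down
(D) algal bloom die-off — does not account for macroinvertebrate diversity down
(A) is the only candidate with no mismatches.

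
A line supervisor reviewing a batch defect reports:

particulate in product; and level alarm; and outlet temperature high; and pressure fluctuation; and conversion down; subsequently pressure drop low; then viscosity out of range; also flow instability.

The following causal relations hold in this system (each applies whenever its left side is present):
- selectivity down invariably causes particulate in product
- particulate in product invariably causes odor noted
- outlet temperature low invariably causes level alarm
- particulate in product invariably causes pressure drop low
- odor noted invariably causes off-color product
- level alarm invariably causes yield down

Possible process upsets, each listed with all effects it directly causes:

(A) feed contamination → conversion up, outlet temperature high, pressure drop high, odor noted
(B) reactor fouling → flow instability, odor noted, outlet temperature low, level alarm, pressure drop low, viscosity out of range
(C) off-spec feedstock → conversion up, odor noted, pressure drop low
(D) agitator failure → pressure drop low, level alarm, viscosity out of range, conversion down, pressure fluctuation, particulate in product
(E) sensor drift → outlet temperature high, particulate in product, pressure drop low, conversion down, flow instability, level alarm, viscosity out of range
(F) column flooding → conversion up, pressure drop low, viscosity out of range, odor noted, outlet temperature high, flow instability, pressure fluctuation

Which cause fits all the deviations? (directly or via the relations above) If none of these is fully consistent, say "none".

none

Testing each hypothesis:
(A) feed contamination — fails on particulate in product, level alarm, pressure fluctuation, conversion down, pressure drop low, viscosity out of range, flow instability (predicts conversion up, not conversion down; predicts pressure drop high, not pressure drop low)
(B) reactor fouling — fails on particulate in product, outlet temperature high, pressure fluctuation, conversion down (predicts outlet temperature low, not outlet temperature high)
(C) off-spec feedstock — fails on particulate in product, level alarm, outlet temperature high, pressure fluctuation, conversion down, viscosity out of range, flow instability (predicts conversion up, not conversion down)
(D) agitator failure — particulate in product yes; level alarm yes; outlet temperature high NO; pressure fluctuation yes; conversion down yes; pressure drop low yes; viscosity out of range yes; flow instability NO
(E) sensor drift — particulate in product yes; level alarm yes; outlet temperature high yes; pressure fluctuation NO; conversion down yes; pressure drop low yes; viscosity out of range yes; flow instability yes
(F) column flooding — fails on particulate in product, level alarm, conversion down (predicts conversion up, not conversion down)
No candidate is consistent with all observations.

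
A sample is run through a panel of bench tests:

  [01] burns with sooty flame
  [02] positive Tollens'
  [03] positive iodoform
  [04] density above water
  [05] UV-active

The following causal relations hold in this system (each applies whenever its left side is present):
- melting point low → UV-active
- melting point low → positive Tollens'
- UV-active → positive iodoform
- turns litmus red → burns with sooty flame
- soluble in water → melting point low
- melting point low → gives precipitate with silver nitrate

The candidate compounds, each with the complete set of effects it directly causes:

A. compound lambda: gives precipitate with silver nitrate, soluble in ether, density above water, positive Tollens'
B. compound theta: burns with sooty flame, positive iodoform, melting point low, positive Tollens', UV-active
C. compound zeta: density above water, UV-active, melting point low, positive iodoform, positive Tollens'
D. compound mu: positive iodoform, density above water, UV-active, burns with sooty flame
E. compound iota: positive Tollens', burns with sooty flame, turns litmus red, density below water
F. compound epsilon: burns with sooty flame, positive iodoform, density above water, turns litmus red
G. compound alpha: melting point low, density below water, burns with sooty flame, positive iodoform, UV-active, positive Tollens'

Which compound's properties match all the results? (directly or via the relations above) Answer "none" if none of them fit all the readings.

none

Per-candidate check:
(A) compound lambda — burns with sooty flame -; positive Tollens' +; positive iodoform -; density above water +; UV-active -
(B) compound theta — does not account for density above water
(C) compound zeta — does not account for burns with sooty flame
(D) compound mu — burns with sooty flame +; positive Tollens' -; positive iodoform +; density above water +; UV-active +
(E) compound iota — burns with sooty flame +; positive Tollens' +; positive iodoform -; density above water -; UV-active -
(F) compound epsilon — burns with sooty flame +; positive Tollens' -; positive iodoform +; density above water +; UV-active -
(G) compound alpha — burns with sooty flame +; positive Tollens' +; positive iodoform +; density above water -; UV-active +
No candidate is consistent with all observations.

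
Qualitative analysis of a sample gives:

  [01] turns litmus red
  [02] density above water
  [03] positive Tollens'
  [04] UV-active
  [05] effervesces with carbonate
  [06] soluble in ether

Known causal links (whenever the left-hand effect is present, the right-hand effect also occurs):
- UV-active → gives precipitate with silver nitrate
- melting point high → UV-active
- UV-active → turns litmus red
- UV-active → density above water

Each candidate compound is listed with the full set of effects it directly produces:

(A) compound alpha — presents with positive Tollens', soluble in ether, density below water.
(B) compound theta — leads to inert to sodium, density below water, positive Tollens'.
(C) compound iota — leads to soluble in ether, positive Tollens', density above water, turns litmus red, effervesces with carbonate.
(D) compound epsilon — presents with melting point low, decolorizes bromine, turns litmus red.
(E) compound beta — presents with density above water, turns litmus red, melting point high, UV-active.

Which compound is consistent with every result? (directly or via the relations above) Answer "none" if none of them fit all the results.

Checking each candidate against the observations:
(A) compound alpha — turns litmus red miss; density above water miss; positive Tollens' match; UV-active miss; effervesces with carbonate miss; soluble in ether match
(B) compound theta — turns litmus red miss; density above water miss; positive Tollens' match; UV-active miss; effervesces with carbonate miss; soluble in ether miss
(C) compound iota — turns litmus red match; density above water match; positive Tollens' match; UV-active miss; effervesces with carbonate match; soluble in ether match
(D) compound epsilon — does not account for density above water, positive Tollens', UV-active, effervesces with carbonate, soluble in ether
(E) compound beta — does not account for positive Tollens', effervesces with carbonate, soluble in ether
Every candidate fails on at least one observation.

none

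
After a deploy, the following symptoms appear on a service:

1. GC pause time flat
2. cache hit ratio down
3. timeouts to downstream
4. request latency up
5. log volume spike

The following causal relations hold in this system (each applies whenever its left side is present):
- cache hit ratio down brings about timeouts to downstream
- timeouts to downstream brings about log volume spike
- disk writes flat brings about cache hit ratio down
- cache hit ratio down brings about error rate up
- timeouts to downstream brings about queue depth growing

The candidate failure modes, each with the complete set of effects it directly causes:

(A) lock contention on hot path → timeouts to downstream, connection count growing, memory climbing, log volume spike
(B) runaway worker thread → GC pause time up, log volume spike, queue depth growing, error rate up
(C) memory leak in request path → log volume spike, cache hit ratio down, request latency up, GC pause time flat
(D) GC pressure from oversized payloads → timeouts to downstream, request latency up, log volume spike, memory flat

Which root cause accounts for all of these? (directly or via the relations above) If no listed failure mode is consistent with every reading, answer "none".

C

Testing each hypothesis:
(A) lock contention on hot path — does not account for GC pause time flat, cache hit ratio down, request latency up
(B) runaway worker thread — fails on GC pause time flat, cache hit ratio down, timeouts to downstream, request latency up (predicts GC pause time up, not GC pause time flat)
(C) memory leak in request path — accounts for every observation (timeouts to downstream by cache hit ratio down → timeouts to downstream)
(D) GC pressure from oversized payloads — GC pause time flat -; cache hit ratio down -; timeouts to downstream +; request latency up +; log volume spike +
(C) alone accounts for all the evidence.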